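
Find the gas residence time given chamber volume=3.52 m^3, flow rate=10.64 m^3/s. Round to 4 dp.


tau = V / Q_flow
tau = 3.52 / 10.64 = 0.3308 s


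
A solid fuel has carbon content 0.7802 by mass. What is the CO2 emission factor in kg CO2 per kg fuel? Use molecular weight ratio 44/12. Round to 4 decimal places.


EF = C_frac * (M_CO2 / M_C)
EF = 0.7802 * (44/12)
EF = 0.7802 * 3.666667 = 2.8607 kg_CO2/kg_fuel


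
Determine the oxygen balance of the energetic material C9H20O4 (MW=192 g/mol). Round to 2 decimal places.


OB = -1600 * (2C + H/2 - O) / MW
Inner = 2*9 + 20/2 - 4 = 24.00
OB = -1600 * 24.00 / 192 = -200.00%


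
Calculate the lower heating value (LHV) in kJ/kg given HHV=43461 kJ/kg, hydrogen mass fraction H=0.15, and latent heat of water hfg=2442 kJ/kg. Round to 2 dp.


LHV = HHV - hfg * 9 * H
Water correction = 2442 * 9 * 0.15 = 3296.700 kJ/kg
LHV = 43461 - 3296.700 = 40164.30 kJ/kg


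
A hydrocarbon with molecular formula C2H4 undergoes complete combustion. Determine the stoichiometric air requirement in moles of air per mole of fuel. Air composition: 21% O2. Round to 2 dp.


Balanced combustion: C2H4 + 3 O2 -> 2 CO2 + 2 H2O
O2 needed = C + H/4 = 2 + 4/4 = 3.00 moles
Air moles = O2 / 0.21 = 3.00 / 0.21 = 14.29 moles air


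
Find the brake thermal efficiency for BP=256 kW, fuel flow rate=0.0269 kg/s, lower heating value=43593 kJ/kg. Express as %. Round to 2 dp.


eta_BTE = (BP / (mf * LHV)) * 100
Denominator = 0.0269 * 43593 = 1172.6517 kW
eta_BTE = (256 / 1172.6517) * 100 = 21.83%


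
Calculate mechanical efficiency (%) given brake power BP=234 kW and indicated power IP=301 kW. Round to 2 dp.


eta_mech = (BP / IP) * 100
Ratio = 234 / 301 = 0.7774
eta_mech = 0.7774 * 100 = 77.74%


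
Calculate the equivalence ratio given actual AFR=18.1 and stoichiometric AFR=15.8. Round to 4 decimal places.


phi = AFR_stoich / AFR_actual
phi = 15.8 / 18.1 = 0.8729


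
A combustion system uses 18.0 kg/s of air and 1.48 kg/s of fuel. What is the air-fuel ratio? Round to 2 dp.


AFR = m_air / m_fuel
AFR = 18.0 / 1.48 = 12.16


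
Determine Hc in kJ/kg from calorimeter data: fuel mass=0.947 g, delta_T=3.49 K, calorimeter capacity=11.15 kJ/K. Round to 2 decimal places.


Hc = C_cal * delta_T / m_fuel
Q_released = 11.15 * 3.49 = 38.9135 kJ
m_fuel = 0.947 g = 0.947/1000 kg = 0.000947 kg
Hc = 38.9135 / 0.000947 = 41091.34 kJ/kg


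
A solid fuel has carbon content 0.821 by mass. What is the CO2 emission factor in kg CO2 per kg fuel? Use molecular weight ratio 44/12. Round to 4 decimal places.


EF = C_frac * (M_CO2 / M_C)
EF = 0.821 * (44/12)
EF = 0.821 * 3.666667 = 3.0103 kg_CO2/kg_fuel


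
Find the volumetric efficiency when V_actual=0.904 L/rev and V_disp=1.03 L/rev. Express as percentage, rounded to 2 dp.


eta_v = (V_actual / V_disp) * 100
Ratio = 0.904 / 1.03 = 0.8777
eta_v = 0.8777 * 100 = 87.77%


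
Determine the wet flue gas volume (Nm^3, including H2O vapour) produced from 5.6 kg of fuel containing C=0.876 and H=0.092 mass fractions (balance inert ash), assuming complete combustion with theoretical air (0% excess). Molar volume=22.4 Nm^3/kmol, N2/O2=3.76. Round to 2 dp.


Per kg fuel: CO2 = (C/12 kmol)*22.4 = (0.876/12)*22.4 = 1.63520 Nm^3
Per kg fuel: H2O = (H/2 kmol)*22.4 = (0.092/2)*22.4 = 1.03040 Nm^3
O2 needed per kg fuel = C/12 + H/4 = 0.876/12 + 0.092/4 = 0.09600000 kmol
Per kg fuel: N2 = O2*3.76*22.4 = 0.09600000*3.76*22.4 = 8.08550 Nm^3
Total per kg = 1.63520 + 1.03040 + 8.08550 = 10.75110 Nm^3
Total = 10.75110 * 5.6 = 60.21 Nm^3


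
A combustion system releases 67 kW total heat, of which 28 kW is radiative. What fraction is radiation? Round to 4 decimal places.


f_rad = Q_rad / Q_total
f_rad = 28 / 67 = 0.4179


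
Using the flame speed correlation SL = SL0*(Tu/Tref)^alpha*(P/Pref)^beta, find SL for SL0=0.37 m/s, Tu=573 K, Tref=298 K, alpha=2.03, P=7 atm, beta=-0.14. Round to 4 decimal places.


SL = SL0 * (Tu/Tref)^alpha * (P/Pref)^beta
T ratio = 573/298 = 1.92281879
(T ratio)^alpha = 1.92281879^2.03 = 3.770465
(P/Pref)^beta = 7^(-0.14) = 0.761529
SL = 0.37 * 3.770465 * 0.761529 = 1.0624 m/s


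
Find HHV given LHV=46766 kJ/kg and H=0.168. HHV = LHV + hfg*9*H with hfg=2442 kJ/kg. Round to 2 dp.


HHV = LHV + hfg * 9 * H
Water addition = 2442 * 9 * 0.168 = 3692.304 kJ/kg
HHV = 46766 + 3692.304 = 50458.30 kJ/kg


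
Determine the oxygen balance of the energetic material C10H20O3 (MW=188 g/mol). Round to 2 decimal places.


OB = -1600 * (2C + H/2 - O) / MW
Inner = 2*10 + 20/2 - 3 = 27.00
OB = -1600 * 27.00 / 188 = -229.79%


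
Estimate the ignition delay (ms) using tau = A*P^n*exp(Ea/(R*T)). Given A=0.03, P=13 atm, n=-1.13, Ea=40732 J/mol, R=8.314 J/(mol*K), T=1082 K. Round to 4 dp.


tau = A * P^n * exp(Ea/(R*T))
P^n = 13^(-1.13) = 0.05511173
Ea/(R*T) = 40732/(8.314*1082) = 4.527917
exp(Ea/(R*T)) = 92.565543
tau = 0.03 * 0.05511173 * 92.565543 = 0.1530 ms


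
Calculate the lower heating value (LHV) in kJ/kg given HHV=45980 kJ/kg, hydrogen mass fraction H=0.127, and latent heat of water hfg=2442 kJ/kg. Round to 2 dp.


LHV = HHV - hfg * 9 * H
Water correction = 2442 * 9 * 0.127 = 2791.206 kJ/kg
LHV = 45980 - 2791.206 = 43188.79 kJ/kg


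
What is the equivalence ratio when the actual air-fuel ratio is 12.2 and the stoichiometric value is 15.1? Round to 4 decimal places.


phi = AFR_stoich / AFR_actual
phi = 15.1 / 12.2 = 1.2377


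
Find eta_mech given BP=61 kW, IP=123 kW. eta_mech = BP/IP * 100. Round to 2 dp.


eta_mech = (BP / IP) * 100
Ratio = 61 / 123 = 0.4959
eta_mech = 0.4959 * 100 = 49.59%


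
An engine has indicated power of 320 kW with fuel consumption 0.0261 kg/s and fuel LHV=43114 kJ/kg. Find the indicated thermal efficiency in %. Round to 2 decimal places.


eta_ith = (IP / (mf * LHV)) * 100
Denominator = 0.0261 * 43114 = 1125.2754 kW
eta_ith = (320 / 1125.2754) * 100 = 28.44%


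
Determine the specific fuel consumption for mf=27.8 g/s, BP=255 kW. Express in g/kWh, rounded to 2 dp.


SFC = (mf / BP) * 3600
Rate = 27.8 / 255 = 0.109020 g/(s*kW)
SFC = 0.109020 * 3600 = 392.47 g/kWh


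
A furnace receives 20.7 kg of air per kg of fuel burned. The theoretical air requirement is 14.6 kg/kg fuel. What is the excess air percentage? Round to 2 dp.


Excess air = actual - stoichiometric = 20.7 - 14.6 = 6.10 kg/kg fuel
Excess air % = (excess / stoich) * 100 = (6.10 / 14.6) * 100 = 41.78%


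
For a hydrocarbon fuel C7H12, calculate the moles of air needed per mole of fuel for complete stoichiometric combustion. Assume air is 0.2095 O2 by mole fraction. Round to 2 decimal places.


Balanced combustion: C7H12 + 10 O2 -> 7 CO2 + 6 H2O
O2 needed = C + H/4 = 7 + 12/4 = 10.00 moles
Air moles = O2 / 0.2095 = 10.00 / 0.2095 = 47.73 moles air


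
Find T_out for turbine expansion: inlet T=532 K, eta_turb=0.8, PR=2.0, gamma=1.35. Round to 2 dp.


T_out = T_in * (1 - eta * (1 - PR^(-(gamma-1)/gamma)))
Exponent = -(1.35-1)/1.35 = -0.25925926
PR^exp = 2.0^(-0.25925926) = 0.83551680
Factor = 1 - 0.8*(1 - 0.83551680) = 0.86841344
T_out = 532 * 0.86841344 = 462.00 K


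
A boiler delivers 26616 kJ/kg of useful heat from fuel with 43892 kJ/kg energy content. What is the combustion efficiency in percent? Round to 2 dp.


Efficiency = (Q_useful / Q_fuel) * 100
Efficiency = (26616 / 43892) * 100
Efficiency = 0.6064 * 100 = 60.64%


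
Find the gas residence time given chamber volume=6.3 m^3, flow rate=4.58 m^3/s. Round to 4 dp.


tau = V / Q_flow
tau = 6.3 / 4.58 = 1.3755 s


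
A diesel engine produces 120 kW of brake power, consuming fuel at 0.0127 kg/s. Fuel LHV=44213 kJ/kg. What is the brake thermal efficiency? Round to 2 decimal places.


eta_BTE = (BP / (mf * LHV)) * 100
Denominator = 0.0127 * 44213 = 561.5051 kW
eta_BTE = (120 / 561.5051) * 100 = 21.37%


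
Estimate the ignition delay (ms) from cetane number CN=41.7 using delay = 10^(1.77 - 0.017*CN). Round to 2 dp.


delay = 10^(1.77 - 0.017*CN)
Exponent = 1.77 - 0.017*41.7 = 1.0611
delay = 10^1.0611 = 11.51 ms


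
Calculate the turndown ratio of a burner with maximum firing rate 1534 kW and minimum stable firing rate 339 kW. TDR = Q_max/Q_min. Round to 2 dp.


TDR = Q_max / Q_min
TDR = 1534 / 339 = 4.53


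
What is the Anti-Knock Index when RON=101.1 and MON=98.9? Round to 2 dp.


AKI = (RON + MON) / 2
AKI = (101.1 + 98.9) / 2
AKI = 200.0 / 2 = 100.00


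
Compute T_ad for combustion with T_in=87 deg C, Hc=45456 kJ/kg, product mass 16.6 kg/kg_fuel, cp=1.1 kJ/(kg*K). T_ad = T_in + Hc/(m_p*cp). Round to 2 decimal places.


T_ad = T_in + Hc / (m_p * cp)
Denominator = 16.6 * 1.1 = 18.2600
Temperature rise = 45456 / 18.2600 = 2489.38 K
T_ad = 87 + 2489.38 = 2576.38 deg C


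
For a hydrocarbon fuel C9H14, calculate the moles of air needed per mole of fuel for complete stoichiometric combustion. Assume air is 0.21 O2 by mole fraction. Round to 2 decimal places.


Balanced combustion: C9H14 + 12.5 O2 -> 9 CO2 + 7 H2O
O2 needed = C + H/4 = 9 + 14/4 = 12.50 moles
Air moles = O2 / 0.21 = 12.50 / 0.21 = 59.52 moles air


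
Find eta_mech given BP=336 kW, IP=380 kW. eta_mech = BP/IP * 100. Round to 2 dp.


eta_mech = (BP / IP) * 100
Ratio = 336 / 380 = 0.8842
eta_mech = 0.8842 * 100 = 88.42%


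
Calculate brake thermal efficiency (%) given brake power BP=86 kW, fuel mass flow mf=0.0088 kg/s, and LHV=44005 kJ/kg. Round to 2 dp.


eta_BTE = (BP / (mf * LHV)) * 100
Denominator = 0.0088 * 44005 = 387.2440 kW
eta_BTE = (86 / 387.2440) * 100 = 22.21%


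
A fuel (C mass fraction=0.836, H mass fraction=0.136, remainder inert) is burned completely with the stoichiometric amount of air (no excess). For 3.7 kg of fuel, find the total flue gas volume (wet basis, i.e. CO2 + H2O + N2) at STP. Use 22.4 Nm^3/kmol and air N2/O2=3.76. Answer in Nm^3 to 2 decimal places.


Per kg fuel: CO2 = (C/12 kmol)*22.4 = (0.836/12)*22.4 = 1.56053 Nm^3
Per kg fuel: H2O = (H/2 kmol)*22.4 = (0.136/2)*22.4 = 1.52320 Nm^3
O2 needed per kg fuel = C/12 + H/4 = 0.836/12 + 0.136/4 = 0.10366667 kmol
Per kg fuel: N2 = O2*3.76*22.4 = 0.10366667*3.76*22.4 = 8.73122 Nm^3
Total per kg = 1.56053 + 1.52320 + 8.73122 = 11.81495 Nm^3
Total = 11.81495 * 3.7 = 43.72 Nm^3


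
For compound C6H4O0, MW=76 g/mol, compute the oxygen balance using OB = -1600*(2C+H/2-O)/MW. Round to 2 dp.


OB = -1600 * (2C + H/2 - O) / MW
Inner = 2*6 + 4/2 - 0 = 14.00
OB = -1600 * 14.00 / 76 = -294.74%


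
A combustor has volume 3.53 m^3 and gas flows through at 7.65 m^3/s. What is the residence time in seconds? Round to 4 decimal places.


tau = V / Q_flow
tau = 3.53 / 7.65 = 0.4614 s


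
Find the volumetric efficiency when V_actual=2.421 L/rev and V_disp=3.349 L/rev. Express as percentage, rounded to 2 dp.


eta_v = (V_actual / V_disp) * 100
Ratio = 2.421 / 3.349 = 0.7229
eta_v = 0.7229 * 100 = 72.29%


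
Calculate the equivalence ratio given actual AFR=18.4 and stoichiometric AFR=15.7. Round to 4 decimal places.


phi = AFR_stoich / AFR_actual
phi = 15.7 / 18.4 = 0.8533


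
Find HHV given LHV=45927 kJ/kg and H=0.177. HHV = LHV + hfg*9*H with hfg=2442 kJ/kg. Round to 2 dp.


HHV = LHV + hfg * 9 * H
Water addition = 2442 * 9 * 0.177 = 3890.106 kJ/kg
HHV = 45927 + 3890.106 = 49817.11 kJ/kg


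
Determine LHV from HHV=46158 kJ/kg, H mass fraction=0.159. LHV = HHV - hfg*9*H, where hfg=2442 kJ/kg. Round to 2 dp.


LHV = HHV - hfg * 9 * H
Water correction = 2442 * 9 * 0.159 = 3494.502 kJ/kg
LHV = 46158 - 3494.502 = 42663.50 kJ/kg


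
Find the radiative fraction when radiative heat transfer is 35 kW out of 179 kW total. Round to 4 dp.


f_rad = Q_rad / Q_total
f_rad = 35 / 179 = 0.1955


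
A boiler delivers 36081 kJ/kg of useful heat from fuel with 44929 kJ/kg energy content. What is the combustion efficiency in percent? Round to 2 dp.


Efficiency = (Q_useful / Q_fuel) * 100
Efficiency = (36081 / 44929) * 100
Efficiency = 0.8031 * 100 = 80.31%


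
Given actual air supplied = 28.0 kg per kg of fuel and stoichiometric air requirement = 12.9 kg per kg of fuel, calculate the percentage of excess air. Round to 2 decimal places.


Excess air = actual - stoichiometric = 28.0 - 12.9 = 15.10 kg/kg fuel
Excess air % = (excess / stoich) * 100 = (15.10 / 12.9) * 100 = 117.05%


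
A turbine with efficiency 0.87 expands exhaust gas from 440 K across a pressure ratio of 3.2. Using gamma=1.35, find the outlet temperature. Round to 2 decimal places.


T_out = T_in * (1 - eta * (1 - PR^(-(gamma-1)/gamma)))
Exponent = -(1.35-1)/1.35 = -0.25925926
PR^exp = 3.2^(-0.25925926) = 0.73966521
Factor = 1 - 0.87*(1 - 0.73966521) = 0.77350873
T_out = 440 * 0.77350873 = 340.34 K


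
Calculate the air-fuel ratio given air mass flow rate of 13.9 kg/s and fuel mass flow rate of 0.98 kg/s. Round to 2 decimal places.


AFR = m_air / m_fuel
AFR = 13.9 / 0.98 = 14.18


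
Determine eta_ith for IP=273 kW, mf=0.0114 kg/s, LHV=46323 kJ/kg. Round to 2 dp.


eta_ith = (IP / (mf * LHV)) * 100
Denominator = 0.0114 * 46323 = 528.0822 kW
eta_ith = (273 / 528.0822) * 100 = 51.70%


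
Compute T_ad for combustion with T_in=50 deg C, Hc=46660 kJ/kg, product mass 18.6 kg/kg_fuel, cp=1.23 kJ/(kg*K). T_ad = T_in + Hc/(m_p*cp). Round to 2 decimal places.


T_ad = T_in + Hc / (m_p * cp)
Denominator = 18.6 * 1.23 = 22.8780
Temperature rise = 46660 / 22.8780 = 2039.51 K
T_ad = 50 + 2039.51 = 2089.51 deg C


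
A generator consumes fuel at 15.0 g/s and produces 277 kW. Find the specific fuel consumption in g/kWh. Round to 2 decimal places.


SFC = (mf / BP) * 3600
Rate = 15.0 / 277 = 0.054152 g/(s*kW)
SFC = 0.054152 * 3600 = 194.95 g/kWh


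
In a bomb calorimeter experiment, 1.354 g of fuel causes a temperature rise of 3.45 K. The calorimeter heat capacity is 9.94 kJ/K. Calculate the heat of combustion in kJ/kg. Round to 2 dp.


Hc = C_cal * delta_T / m_fuel
Q_released = 9.94 * 3.45 = 34.2930 kJ
m_fuel = 1.354 g = 1.354/1000 kg = 0.001354 kg
Hc = 34.2930 / 0.001354 = 25327.18 kJ/kg


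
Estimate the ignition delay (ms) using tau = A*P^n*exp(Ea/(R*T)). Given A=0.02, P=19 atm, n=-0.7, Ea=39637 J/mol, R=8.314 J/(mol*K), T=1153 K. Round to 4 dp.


tau = A * P^n * exp(Ea/(R*T))
P^n = 19^(-0.7) = 0.12731292
Ea/(R*T) = 39637/(8.314*1153) = 4.134866
exp(Ea/(R*T)) = 62.481224
tau = 0.02 * 0.12731292 * 62.481224 = 0.1591 ms


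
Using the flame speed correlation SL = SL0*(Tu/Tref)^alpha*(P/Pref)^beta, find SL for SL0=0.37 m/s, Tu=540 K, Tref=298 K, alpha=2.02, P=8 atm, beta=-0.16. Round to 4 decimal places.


SL = SL0 * (Tu/Tref)^alpha * (P/Pref)^beta
T ratio = 540/298 = 1.81208054
(T ratio)^alpha = 1.81208054^2.02 = 3.322910
(P/Pref)^beta = 8^(-0.16) = 0.716978
SL = 0.37 * 3.322910 * 0.716978 = 0.8815 m/s


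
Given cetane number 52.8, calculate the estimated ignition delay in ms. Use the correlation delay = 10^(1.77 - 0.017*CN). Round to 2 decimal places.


delay = 10^(1.77 - 0.017*CN)
Exponent = 1.77 - 0.017*52.8 = 0.8724
delay = 10^0.8724 = 7.45 ms


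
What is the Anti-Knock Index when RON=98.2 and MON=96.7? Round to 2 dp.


AKI = (RON + MON) / 2
AKI = (98.2 + 96.7) / 2
AKI = 194.9 / 2 = 97.45


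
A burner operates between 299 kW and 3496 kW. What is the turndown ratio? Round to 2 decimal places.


TDR = Q_max / Q_min
TDR = 3496 / 299 = 11.69


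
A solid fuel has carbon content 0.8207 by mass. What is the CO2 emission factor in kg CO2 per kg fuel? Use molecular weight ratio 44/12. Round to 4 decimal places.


EF = C_frac * (M_CO2 / M_C)
EF = 0.8207 * (44/12)
EF = 0.8207 * 3.666667 = 3.0092 kg_CO2/kg_fuel


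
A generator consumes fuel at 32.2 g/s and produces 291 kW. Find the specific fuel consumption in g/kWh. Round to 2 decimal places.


SFC = (mf / BP) * 3600
Rate = 32.2 / 291 = 0.110653 g/(s*kW)
SFC = 0.110653 * 3600 = 398.35 g/kWh


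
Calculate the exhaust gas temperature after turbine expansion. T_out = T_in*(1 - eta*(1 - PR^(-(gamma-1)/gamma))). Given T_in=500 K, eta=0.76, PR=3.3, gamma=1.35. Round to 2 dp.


T_out = T_in * (1 - eta * (1 - PR^(-(gamma-1)/gamma)))
Exponent = -(1.35-1)/1.35 = -0.25925926
PR^exp = 3.3^(-0.25925926) = 0.73378775
Factor = 1 - 0.76*(1 - 0.73378775) = 0.79767869
T_out = 500 * 0.79767869 = 398.84 K


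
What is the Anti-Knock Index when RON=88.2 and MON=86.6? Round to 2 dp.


AKI = (RON + MON) / 2
AKI = (88.2 + 86.6) / 2
AKI = 174.8 / 2 = 87.40


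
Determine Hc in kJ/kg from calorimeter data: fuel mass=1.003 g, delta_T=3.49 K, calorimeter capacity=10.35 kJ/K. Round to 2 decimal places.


Hc = C_cal * delta_T / m_fuel
Q_released = 10.35 * 3.49 = 36.1215 kJ
m_fuel = 1.003 g = 1.003/1000 kg = 0.001003 kg
Hc = 36.1215 / 0.001003 = 36013.46 kJ/kg


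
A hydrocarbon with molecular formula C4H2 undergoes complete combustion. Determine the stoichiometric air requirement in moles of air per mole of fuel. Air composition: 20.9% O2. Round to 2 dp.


Balanced combustion: C4H2 + 4.5 O2 -> 4 CO2 + 1 H2O
O2 needed = C + H/4 = 4 + 2/4 = 4.50 moles
Air moles = O2 / 0.209 = 4.50 / 0.209 = 21.53 moles air


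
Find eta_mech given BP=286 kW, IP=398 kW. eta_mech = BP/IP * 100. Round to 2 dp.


eta_mech = (BP / IP) * 100
Ratio = 286 / 398 = 0.7186
eta_mech = 0.7186 * 100 = 71.86%


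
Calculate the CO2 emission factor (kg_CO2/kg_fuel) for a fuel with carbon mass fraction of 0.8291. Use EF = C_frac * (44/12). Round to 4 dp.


EF = C_frac * (M_CO2 / M_C)
EF = 0.8291 * (44/12)
EF = 0.8291 * 3.666667 = 3.0400 kg_CO2/kg_fuel


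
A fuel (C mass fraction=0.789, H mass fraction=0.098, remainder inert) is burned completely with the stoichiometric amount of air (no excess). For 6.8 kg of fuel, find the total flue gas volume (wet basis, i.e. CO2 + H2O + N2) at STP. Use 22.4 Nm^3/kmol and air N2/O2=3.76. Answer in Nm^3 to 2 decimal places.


Per kg fuel: CO2 = (C/12 kmol)*22.4 = (0.789/12)*22.4 = 1.47280 Nm^3
Per kg fuel: H2O = (H/2 kmol)*22.4 = (0.098/2)*22.4 = 1.09760 Nm^3
O2 needed per kg fuel = C/12 + H/4 = 0.789/12 + 0.098/4 = 0.09025000 kmol
Per kg fuel: N2 = O2*3.76*22.4 = 0.09025000*3.76*22.4 = 7.60122 Nm^3
Total per kg = 1.47280 + 1.09760 + 7.60122 = 10.17162 Nm^3
Total = 10.17162 * 6.8 = 69.17 Nm^3


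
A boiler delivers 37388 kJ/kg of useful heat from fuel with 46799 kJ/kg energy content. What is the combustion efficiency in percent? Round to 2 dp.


Efficiency = (Q_useful / Q_fuel) * 100
Efficiency = (37388 / 46799) * 100
Efficiency = 0.7989 * 100 = 79.89%


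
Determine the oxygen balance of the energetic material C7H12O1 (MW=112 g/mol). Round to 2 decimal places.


OB = -1600 * (2C + H/2 - O) / MW
Inner = 2*7 + 12/2 - 1 = 19.00
OB = -1600 * 19.00 / 112 = -271.43%


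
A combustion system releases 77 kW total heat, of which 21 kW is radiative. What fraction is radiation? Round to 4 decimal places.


f_rad = Q_rad / Q_total
f_rad = 21 / 77 = 0.2727


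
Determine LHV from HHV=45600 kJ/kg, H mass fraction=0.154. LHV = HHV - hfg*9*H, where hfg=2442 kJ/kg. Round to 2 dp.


LHV = HHV - hfg * 9 * H
Water correction = 2442 * 9 * 0.154 = 3384.612 kJ/kg
LHV = 45600 - 3384.612 = 42215.39 kJ/kg


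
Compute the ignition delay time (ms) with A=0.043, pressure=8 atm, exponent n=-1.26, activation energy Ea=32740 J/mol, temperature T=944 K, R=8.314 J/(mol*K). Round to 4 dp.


tau = A * P^n * exp(Ea/(R*T))
P^n = 8^(-1.26) = 0.07279585
Ea/(R*T) = 32740/(8.314*944) = 4.171542
exp(Ea/(R*T)) = 64.815345
tau = 0.043 * 0.07279585 * 64.815345 = 0.2029 ms


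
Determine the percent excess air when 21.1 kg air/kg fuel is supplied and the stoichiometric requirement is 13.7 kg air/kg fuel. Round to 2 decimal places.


Excess air = actual - stoichiometric = 21.1 - 13.7 = 7.40 kg/kg fuel
Excess air % = (excess / stoich) * 100 = (7.40 / 13.7) * 100 = 54.01%


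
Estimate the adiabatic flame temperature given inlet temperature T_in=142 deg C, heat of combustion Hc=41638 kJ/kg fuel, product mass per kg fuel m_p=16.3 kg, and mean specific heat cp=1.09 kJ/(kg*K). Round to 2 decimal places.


T_ad = T_in + Hc / (m_p * cp)
Denominator = 16.3 * 1.09 = 17.7670
Temperature rise = 41638 / 17.7670 = 2343.56 K
T_ad = 142 + 2343.56 = 2485.56 deg C


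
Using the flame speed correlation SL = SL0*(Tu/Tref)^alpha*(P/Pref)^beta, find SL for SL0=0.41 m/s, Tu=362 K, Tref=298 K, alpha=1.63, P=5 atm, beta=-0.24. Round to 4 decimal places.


SL = SL0 * (Tu/Tref)^alpha * (P/Pref)^beta
T ratio = 362/298 = 1.21476510
(T ratio)^alpha = 1.21476510^1.63 = 1.373164
(P/Pref)^beta = 5^(-0.24) = 0.679590
SL = 0.41 * 1.373164 * 0.679590 = 0.3826 m/s


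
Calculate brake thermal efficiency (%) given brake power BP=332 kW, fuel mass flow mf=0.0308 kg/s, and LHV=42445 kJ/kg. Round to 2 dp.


eta_BTE = (BP / (mf * LHV)) * 100
Denominator = 0.0308 * 42445 = 1307.3060 kW
eta_BTE = (332 / 1307.3060) * 100 = 25.40%


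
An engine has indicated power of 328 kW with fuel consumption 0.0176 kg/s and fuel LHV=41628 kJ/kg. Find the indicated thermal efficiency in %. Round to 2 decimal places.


eta_ith = (IP / (mf * LHV)) * 100
Denominator = 0.0176 * 41628 = 732.6528 kW
eta_ith = (328 / 732.6528) * 100 = 44.77%


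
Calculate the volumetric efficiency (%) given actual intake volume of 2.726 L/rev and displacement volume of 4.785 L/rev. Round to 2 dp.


eta_v = (V_actual / V_disp) * 100
Ratio = 2.726 / 4.785 = 0.5697
eta_v = 0.5697 * 100 = 56.97%


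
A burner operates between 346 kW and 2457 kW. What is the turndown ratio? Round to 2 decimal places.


TDR = Q_max / Q_min
TDR = 2457 / 346 = 7.10


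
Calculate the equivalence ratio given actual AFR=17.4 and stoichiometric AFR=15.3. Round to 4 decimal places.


phi = AFR_stoich / AFR_actual
phi = 15.3 / 17.4 = 0.8793


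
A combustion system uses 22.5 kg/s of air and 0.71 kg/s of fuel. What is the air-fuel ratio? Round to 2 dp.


AFR = m_air / m_fuel
AFR = 22.5 / 0.71 = 31.69


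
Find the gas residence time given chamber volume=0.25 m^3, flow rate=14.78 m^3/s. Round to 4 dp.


tau = V / Q_flow
tau = 0.25 / 14.78 = 0.0169 s


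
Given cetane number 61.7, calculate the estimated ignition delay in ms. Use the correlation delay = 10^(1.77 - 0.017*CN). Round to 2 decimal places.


delay = 10^(1.77 - 0.017*CN)
Exponent = 1.77 - 0.017*61.7 = 0.7211
delay = 10^0.7211 = 5.26 ms


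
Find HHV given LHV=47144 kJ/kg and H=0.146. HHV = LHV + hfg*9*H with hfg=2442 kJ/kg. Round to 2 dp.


HHV = LHV + hfg * 9 * H
Water addition = 2442 * 9 * 0.146 = 3208.788 kJ/kg
HHV = 47144 + 3208.788 = 50352.79 kJ/kg


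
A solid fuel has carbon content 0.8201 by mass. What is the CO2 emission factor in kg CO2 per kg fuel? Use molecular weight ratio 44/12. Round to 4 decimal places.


EF = C_frac * (M_CO2 / M_C)
EF = 0.8201 * (44/12)
EF = 0.8201 * 3.666667 = 3.0070 kg_CO2/kg_fuel


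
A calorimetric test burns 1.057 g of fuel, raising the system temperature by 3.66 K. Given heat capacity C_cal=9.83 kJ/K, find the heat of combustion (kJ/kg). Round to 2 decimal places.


Hc = C_cal * delta_T / m_fuel
Q_released = 9.83 * 3.66 = 35.9778 kJ
m_fuel = 1.057 g = 1.057/1000 kg = 0.001057 kg
Hc = 35.9778 / 0.001057 = 34037.65 kJ/kg


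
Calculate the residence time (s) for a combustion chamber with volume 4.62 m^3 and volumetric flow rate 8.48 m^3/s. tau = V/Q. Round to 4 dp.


tau = V / Q_flow
tau = 4.62 / 8.48 = 0.5448 s


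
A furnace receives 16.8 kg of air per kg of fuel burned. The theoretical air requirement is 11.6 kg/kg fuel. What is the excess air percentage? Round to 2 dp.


Excess air = actual - stoichiometric = 16.8 - 11.6 = 5.20 kg/kg fuel
Excess air % = (excess / stoich) * 100 = (5.20 / 11.6) * 100 = 44.83%


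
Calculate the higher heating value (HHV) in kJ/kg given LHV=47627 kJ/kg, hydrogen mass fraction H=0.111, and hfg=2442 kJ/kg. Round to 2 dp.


HHV = LHV + hfg * 9 * H
Water addition = 2442 * 9 * 0.111 = 2439.558 kJ/kg
HHV = 47627 + 2439.558 = 50066.56 kJ/kg


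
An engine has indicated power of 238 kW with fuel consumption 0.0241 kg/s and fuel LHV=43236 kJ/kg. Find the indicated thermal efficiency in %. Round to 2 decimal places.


eta_ith = (IP / (mf * LHV)) * 100
Denominator = 0.0241 * 43236 = 1041.9876 kW
eta_ith = (238 / 1041.9876) * 100 = 22.84%


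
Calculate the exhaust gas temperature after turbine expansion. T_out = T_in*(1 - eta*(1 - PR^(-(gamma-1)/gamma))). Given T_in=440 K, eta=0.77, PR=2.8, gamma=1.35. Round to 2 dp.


T_out = T_in * (1 - eta * (1 - PR^(-(gamma-1)/gamma)))
Exponent = -(1.35-1)/1.35 = -0.25925926
PR^exp = 2.8^(-0.25925926) = 0.76572026
Factor = 1 - 0.77*(1 - 0.76572026) = 0.81960460
T_out = 440 * 0.81960460 = 360.63 K


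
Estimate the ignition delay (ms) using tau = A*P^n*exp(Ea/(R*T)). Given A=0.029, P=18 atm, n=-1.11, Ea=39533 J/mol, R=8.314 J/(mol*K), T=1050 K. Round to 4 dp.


tau = A * P^n * exp(Ea/(R*T))
P^n = 18^(-1.11) = 0.04042477
Ea/(R*T) = 39533/(8.314*1050) = 4.528563
exp(Ea/(R*T)) = 92.625401
tau = 0.029 * 0.04042477 * 92.625401 = 0.1086 ms


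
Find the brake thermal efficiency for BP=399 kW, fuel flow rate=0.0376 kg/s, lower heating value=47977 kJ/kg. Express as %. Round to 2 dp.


eta_BTE = (BP / (mf * LHV)) * 100
Denominator = 0.0376 * 47977 = 1803.9352 kW
eta_BTE = (399 / 1803.9352) * 100 = 22.12%


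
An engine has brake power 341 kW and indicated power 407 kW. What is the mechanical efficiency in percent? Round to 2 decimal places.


eta_mech = (BP / IP) * 100
Ratio = 341 / 407 = 0.8378
eta_mech = 0.8378 * 100 = 83.78%


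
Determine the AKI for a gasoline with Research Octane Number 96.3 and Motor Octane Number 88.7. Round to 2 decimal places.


AKI = (RON + MON) / 2
AKI = (96.3 + 88.7) / 2
AKI = 185.0 / 2 = 92.50


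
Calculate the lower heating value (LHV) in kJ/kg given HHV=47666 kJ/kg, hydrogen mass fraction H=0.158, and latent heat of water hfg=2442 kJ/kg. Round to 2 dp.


LHV = HHV - hfg * 9 * H
Water correction = 2442 * 9 * 0.158 = 3472.524 kJ/kg
LHV = 47666 - 3472.524 = 44193.48 kJ/kg


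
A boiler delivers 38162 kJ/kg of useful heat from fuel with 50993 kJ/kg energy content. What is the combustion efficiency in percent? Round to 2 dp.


Efficiency = (Q_useful / Q_fuel) * 100
Efficiency = (38162 / 50993) * 100
Efficiency = 0.7484 * 100 = 74.84%


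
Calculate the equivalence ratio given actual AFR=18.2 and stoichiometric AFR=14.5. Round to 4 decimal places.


phi = AFR_stoich / AFR_actual
phi = 14.5 / 18.2 = 0.7967


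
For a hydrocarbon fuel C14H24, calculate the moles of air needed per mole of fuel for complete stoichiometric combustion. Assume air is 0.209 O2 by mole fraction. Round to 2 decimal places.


Balanced combustion: C14H24 + 20 O2 -> 14 CO2 + 12 H2O
O2 needed = C + H/4 = 14 + 24/4 = 20.00 moles
Air moles = O2 / 0.209 = 20.00 / 0.209 = 95.69 moles air


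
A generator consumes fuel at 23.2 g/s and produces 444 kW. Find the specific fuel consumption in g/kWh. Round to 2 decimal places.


SFC = (mf / BP) * 3600
Rate = 23.2 / 444 = 0.052252 g/(s*kW)
SFC = 0.052252 * 3600 = 188.11 g/kWh


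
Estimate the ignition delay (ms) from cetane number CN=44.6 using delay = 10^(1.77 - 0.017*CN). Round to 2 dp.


delay = 10^(1.77 - 0.017*CN)
Exponent = 1.77 - 0.017*44.6 = 1.0118
delay = 10^1.0118 = 10.28 ms


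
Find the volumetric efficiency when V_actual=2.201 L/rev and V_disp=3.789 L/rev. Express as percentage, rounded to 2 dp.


eta_v = (V_actual / V_disp) * 100
Ratio = 2.201 / 3.789 = 0.5809
eta_v = 0.5809 * 100 = 58.09%


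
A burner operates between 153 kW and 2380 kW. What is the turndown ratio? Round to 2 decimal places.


TDR = Q_max / Q_min
TDR = 2380 / 153 = 15.56


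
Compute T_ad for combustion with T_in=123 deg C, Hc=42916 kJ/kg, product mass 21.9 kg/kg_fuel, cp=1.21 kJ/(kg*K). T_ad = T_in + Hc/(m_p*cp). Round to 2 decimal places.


T_ad = T_in + Hc / (m_p * cp)
Denominator = 21.9 * 1.21 = 26.4990
Temperature rise = 42916 / 26.4990 = 1619.53 K
T_ad = 123 + 1619.53 = 1742.53 deg C


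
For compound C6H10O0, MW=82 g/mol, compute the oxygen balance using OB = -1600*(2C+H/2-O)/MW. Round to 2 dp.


OB = -1600 * (2C + H/2 - O) / MW
Inner = 2*6 + 10/2 - 0 = 17.00
OB = -1600 * 17.00 / 82 = -331.71%


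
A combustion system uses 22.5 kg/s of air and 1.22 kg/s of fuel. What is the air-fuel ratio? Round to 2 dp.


AFR = m_air / m_fuel
AFR = 22.5 / 1.22 = 18.44


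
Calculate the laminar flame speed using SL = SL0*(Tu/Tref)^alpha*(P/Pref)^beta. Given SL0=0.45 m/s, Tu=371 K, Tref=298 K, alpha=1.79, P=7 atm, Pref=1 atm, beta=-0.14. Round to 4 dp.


SL = SL0 * (Tu/Tref)^alpha * (P/Pref)^beta
T ratio = 371/298 = 1.24496644
(T ratio)^alpha = 1.24496644^1.79 = 1.480240
(P/Pref)^beta = 7^(-0.14) = 0.761529
SL = 0.45 * 1.480240 * 0.761529 = 0.5073 m/s


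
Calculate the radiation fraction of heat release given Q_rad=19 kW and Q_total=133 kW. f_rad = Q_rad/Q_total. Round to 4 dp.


f_rad = Q_rad / Q_total
f_rad = 19 / 133 = 0.1429


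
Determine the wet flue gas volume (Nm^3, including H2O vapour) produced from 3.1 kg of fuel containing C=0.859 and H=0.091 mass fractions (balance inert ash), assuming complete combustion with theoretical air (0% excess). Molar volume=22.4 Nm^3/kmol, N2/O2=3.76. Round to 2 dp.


Per kg fuel: CO2 = (C/12 kmol)*22.4 = (0.859/12)*22.4 = 1.60347 Nm^3
Per kg fuel: H2O = (H/2 kmol)*22.4 = (0.091/2)*22.4 = 1.01920 Nm^3
O2 needed per kg fuel = C/12 + H/4 = 0.859/12 + 0.091/4 = 0.09433333 kmol
Per kg fuel: N2 = O2*3.76*22.4 = 0.09433333*3.76*22.4 = 7.94513 Nm^3
Total per kg = 1.60347 + 1.01920 + 7.94513 = 10.56780 Nm^3
Total = 10.56780 * 3.1 = 32.76 Nm^3


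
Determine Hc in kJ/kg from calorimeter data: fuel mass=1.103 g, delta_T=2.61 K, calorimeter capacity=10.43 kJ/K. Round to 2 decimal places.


Hc = C_cal * delta_T / m_fuel
Q_released = 10.43 * 2.61 = 27.2223 kJ
m_fuel = 1.103 g = 1.103/1000 kg = 0.001103 kg
Hc = 27.2223 / 0.001103 = 24680.24 kJ/kg


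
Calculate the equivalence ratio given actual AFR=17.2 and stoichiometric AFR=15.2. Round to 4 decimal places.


phi = AFR_stoich / AFR_actual
phi = 15.2 / 17.2 = 0.8837


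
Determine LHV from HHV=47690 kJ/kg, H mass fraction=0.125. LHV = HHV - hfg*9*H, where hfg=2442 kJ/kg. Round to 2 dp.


LHV = HHV - hfg * 9 * H
Water correction = 2442 * 9 * 0.125 = 2747.250 kJ/kg
LHV = 47690 - 2747.250 = 44942.75 kJ/kg


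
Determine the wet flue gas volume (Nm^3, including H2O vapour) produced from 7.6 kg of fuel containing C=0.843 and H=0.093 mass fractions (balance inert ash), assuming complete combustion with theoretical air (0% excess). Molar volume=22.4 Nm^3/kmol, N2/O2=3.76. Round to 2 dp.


Per kg fuel: CO2 = (C/12 kmol)*22.4 = (0.843/12)*22.4 = 1.57360 Nm^3
Per kg fuel: H2O = (H/2 kmol)*22.4 = (0.093/2)*22.4 = 1.04160 Nm^3
O2 needed per kg fuel = C/12 + H/4 = 0.843/12 + 0.093/4 = 0.09350000 kmol
Per kg fuel: N2 = O2*3.76*22.4 = 0.09350000*3.76*22.4 = 7.87494 Nm^3
Total per kg = 1.57360 + 1.04160 + 7.87494 = 10.49014 Nm^3
Total = 10.49014 * 7.6 = 79.73 Nm^3


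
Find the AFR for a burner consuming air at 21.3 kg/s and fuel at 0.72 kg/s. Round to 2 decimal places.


AFR = m_air / m_fuel
AFR = 21.3 / 0.72 = 29.58


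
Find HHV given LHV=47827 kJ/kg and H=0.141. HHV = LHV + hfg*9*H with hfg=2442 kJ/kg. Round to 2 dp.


HHV = LHV + hfg * 9 * H
Water addition = 2442 * 9 * 0.141 = 3098.898 kJ/kg
HHV = 47827 + 3098.898 = 50925.90 kJ/kg


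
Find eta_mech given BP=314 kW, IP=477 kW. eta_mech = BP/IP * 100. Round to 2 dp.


eta_mech = (BP / IP) * 100
Ratio = 314 / 477 = 0.6583
eta_mech = 0.6583 * 100 = 65.83%


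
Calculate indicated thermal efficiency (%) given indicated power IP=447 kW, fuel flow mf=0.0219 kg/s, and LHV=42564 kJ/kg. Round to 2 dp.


eta_ith = (IP / (mf * LHV)) * 100
Denominator = 0.0219 * 42564 = 932.1516 kW
eta_ith = (447 / 932.1516) * 100 = 47.95%


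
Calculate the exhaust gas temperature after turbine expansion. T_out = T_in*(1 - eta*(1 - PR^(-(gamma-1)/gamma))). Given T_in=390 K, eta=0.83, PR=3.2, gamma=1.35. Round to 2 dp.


T_out = T_in * (1 - eta * (1 - PR^(-(gamma-1)/gamma)))
Exponent = -(1.35-1)/1.35 = -0.25925926
PR^exp = 3.2^(-0.25925926) = 0.73966521
Factor = 1 - 0.83*(1 - 0.73966521) = 0.78392212
T_out = 390 * 0.78392212 = 305.73 K


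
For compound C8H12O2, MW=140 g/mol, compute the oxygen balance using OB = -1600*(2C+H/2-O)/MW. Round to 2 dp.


OB = -1600 * (2C + H/2 - O) / MW
Inner = 2*8 + 12/2 - 2 = 20.00
OB = -1600 * 20.00 / 140 = -228.57%


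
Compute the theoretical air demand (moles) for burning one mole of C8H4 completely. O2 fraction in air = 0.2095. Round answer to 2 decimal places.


Balanced combustion: C8H4 + 9 O2 -> 8 CO2 + 2 H2O
O2 needed = C + H/4 = 8 + 4/4 = 9.00 moles
Air moles = O2 / 0.2095 = 9.00 / 0.2095 = 42.96 moles air


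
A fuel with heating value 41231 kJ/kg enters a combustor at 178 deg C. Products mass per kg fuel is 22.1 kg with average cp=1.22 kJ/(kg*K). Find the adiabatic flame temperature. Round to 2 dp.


T_ad = T_in + Hc / (m_p * cp)
Denominator = 22.1 * 1.22 = 26.9620
Temperature rise = 41231 / 26.9620 = 1529.23 K
T_ad = 178 + 1529.23 = 1707.23 deg C


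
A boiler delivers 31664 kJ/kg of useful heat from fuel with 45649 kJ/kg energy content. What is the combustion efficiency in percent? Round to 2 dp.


Efficiency = (Q_useful / Q_fuel) * 100
Efficiency = (31664 / 45649) * 100
Efficiency = 0.6936 * 100 = 69.36%


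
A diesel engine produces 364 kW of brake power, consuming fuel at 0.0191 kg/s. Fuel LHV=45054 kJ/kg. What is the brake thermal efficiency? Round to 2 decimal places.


eta_BTE = (BP / (mf * LHV)) * 100
Denominator = 0.0191 * 45054 = 860.5314 kW
eta_BTE = (364 / 860.5314) * 100 = 42.30%


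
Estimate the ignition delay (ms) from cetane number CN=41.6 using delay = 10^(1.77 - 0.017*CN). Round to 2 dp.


delay = 10^(1.77 - 0.017*CN)
Exponent = 1.77 - 0.017*41.6 = 1.0628
delay = 10^1.0628 = 11.56 ms


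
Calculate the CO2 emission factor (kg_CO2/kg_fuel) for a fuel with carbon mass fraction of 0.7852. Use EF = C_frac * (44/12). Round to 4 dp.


EF = C_frac * (M_CO2 / M_C)
EF = 0.7852 * (44/12)
EF = 0.7852 * 3.666667 = 2.8791 kg_CO2/kg_fuel


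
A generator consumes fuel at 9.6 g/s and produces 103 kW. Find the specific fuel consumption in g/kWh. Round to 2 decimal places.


SFC = (mf / BP) * 3600
Rate = 9.6 / 103 = 0.093204 g/(s*kW)
SFC = 0.093204 * 3600 = 335.53 g/kWh


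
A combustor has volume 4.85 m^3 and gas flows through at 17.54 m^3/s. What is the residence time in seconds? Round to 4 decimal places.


tau = V / Q_flow
tau = 4.85 / 17.54 = 0.2765 s


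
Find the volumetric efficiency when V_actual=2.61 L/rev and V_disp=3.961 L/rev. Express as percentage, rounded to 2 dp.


eta_v = (V_actual / V_disp) * 100
Ratio = 2.61 / 3.961 = 0.6589
eta_v = 0.6589 * 100 = 65.89%


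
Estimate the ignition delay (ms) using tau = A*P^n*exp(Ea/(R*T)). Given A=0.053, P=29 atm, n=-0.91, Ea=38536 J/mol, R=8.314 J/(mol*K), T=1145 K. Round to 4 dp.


tau = A * P^n * exp(Ea/(R*T))
P^n = 29^(-0.91) = 0.04668935
Ea/(R*T) = 38536/(8.314*1145) = 4.048099
exp(Ea/(R*T)) = 57.288449
tau = 0.053 * 0.04668935 * 57.288449 = 0.1418 ms


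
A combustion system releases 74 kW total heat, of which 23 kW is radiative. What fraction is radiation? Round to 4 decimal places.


f_rad = Q_rad / Q_total
f_rad = 23 / 74 = 0.3108


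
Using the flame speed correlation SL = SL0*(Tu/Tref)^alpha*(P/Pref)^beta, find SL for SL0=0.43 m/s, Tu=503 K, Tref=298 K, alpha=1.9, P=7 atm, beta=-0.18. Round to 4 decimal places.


SL = SL0 * (Tu/Tref)^alpha * (P/Pref)^beta
T ratio = 503/298 = 1.68791946
(T ratio)^alpha = 1.68791946^1.9 = 2.703761
(P/Pref)^beta = 7^(-0.18) = 0.704502
SL = 0.43 * 2.703761 * 0.704502 = 0.8191 m/s


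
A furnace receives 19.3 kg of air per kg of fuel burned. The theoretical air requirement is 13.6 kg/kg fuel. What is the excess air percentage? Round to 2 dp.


Excess air = actual - stoichiometric = 19.3 - 13.6 = 5.70 kg/kg fuel
Excess air % = (excess / stoich) * 100 = (5.70 / 13.6) * 100 = 41.91%


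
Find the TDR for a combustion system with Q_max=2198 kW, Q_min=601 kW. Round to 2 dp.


TDR = Q_max / Q_min
TDR = 2198 / 601 = 3.66


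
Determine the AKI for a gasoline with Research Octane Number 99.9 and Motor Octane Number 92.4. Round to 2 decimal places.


AKI = (RON + MON) / 2
AKI = (99.9 + 92.4) / 2
AKI = 192.3 / 2 = 96.15


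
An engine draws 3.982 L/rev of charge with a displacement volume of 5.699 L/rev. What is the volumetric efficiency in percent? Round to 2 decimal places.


eta_v = (V_actual / V_disp) * 100
Ratio = 3.982 / 5.699 = 0.6987
eta_v = 0.6987 * 100 = 69.87%


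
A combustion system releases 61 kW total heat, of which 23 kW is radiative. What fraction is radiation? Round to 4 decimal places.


f_rad = Q_rad / Q_total
f_rad = 23 / 61 = 0.3770


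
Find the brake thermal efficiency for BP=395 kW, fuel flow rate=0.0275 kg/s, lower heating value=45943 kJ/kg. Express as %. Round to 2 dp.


eta_BTE = (BP / (mf * LHV)) * 100
Denominator = 0.0275 * 45943 = 1263.4325 kW
eta_BTE = (395 / 1263.4325) * 100 = 31.26%


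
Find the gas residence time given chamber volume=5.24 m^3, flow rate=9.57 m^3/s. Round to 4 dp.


tau = V / Q_flow
tau = 5.24 / 9.57 = 0.5475 s


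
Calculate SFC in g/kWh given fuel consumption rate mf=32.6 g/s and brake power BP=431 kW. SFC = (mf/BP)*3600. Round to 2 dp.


SFC = (mf / BP) * 3600
Rate = 32.6 / 431 = 0.075638 g/(s*kW)
SFC = 0.075638 * 3600 = 272.30 g/kWh


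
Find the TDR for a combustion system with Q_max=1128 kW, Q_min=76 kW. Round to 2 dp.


TDR = Q_max / Q_min
TDR = 1128 / 76 = 14.84


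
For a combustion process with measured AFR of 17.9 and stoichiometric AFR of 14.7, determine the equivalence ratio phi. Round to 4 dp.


phi = AFR_stoich / AFR_actual
phi = 14.7 / 17.9 = 0.8212


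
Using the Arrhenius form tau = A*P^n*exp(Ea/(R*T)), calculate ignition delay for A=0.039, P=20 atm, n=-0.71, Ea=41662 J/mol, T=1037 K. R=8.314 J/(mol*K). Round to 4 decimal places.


tau = A * P^n * exp(Ea/(R*T))
P^n = 20^(-0.71) = 0.11919793
Ea/(R*T) = 41662/(8.314*1037) = 4.832272
exp(Ea/(R*T)) = 125.495716
tau = 0.039 * 0.11919793 * 125.495716 = 0.5834 ms


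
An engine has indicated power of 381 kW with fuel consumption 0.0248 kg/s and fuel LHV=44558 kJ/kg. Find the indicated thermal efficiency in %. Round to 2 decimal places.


eta_ith = (IP / (mf * LHV)) * 100
Denominator = 0.0248 * 44558 = 1105.0384 kW
eta_ith = (381 / 1105.0384) * 100 = 34.48%


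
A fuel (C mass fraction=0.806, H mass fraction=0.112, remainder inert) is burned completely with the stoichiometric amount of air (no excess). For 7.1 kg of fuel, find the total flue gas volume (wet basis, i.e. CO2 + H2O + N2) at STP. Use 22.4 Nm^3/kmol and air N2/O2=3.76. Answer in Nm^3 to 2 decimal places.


Per kg fuel: CO2 = (C/12 kmol)*22.4 = (0.806/12)*22.4 = 1.50453 Nm^3
Per kg fuel: H2O = (H/2 kmol)*22.4 = (0.112/2)*22.4 = 1.25440 Nm^3
O2 needed per kg fuel = C/12 + H/4 = 0.806/12 + 0.112/4 = 0.09516667 kmol
Per kg fuel: N2 = O2*3.76*22.4 = 0.09516667*3.76*22.4 = 8.01532 Nm^3
Total per kg = 1.50453 + 1.25440 + 8.01532 = 10.77425 Nm^3
Total = 10.77425 * 7.1 = 76.50 Nm^3


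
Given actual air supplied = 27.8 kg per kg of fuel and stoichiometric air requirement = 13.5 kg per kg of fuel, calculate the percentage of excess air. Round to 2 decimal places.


Excess air = actual - stoichiometric = 27.8 - 13.5 = 14.30 kg/kg fuel
Excess air % = (excess / stoich) * 100 = (14.30 / 13.5) * 100 = 105.93%


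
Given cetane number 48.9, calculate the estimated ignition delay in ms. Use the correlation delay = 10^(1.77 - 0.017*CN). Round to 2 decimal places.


delay = 10^(1.77 - 0.017*CN)
Exponent = 1.77 - 0.017*48.9 = 0.9387
delay = 10^0.9387 = 8.68 ms
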